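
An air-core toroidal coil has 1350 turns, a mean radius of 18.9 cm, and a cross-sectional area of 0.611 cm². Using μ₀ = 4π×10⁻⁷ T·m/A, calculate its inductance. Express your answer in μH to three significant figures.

For a thin toroid, L = μ₀N²A/(2πR).
L = (4π×10⁻⁷)(1350)²(6.110×10^-5) / (2π×0.189 m) = 1.178×10^-4 H.

L ≈ 118 μH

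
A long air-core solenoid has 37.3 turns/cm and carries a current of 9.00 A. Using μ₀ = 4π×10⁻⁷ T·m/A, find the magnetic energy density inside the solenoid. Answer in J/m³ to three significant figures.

B = μ₀nI = (4π×10⁻⁷)(3.730×10^3)(9.00) = 4.219×10^-2 T.
u = B²/(2μ₀) = (4.219×10^-2)²/(2×4π×10⁻⁷) = 708.1 J/m³.

u ≈ 708 J/m³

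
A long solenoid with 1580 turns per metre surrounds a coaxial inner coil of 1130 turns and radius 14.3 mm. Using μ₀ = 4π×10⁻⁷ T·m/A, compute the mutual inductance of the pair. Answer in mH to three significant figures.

M ≈ 1.44 mH

The outer solenoid produces a uniform field B₁ = μ₀n₁I₁ across the inner coil,
so the flux linkage is N₂Φ = N₂B₁A₂ = μ₀n₁N₂A₂·I₁, giving M = μ₀n₁N₂A₂.
A₂ = πr² = π(1.430×10^-2 m)² = 6.424×10^-4 m².
M = (4π×10⁻⁷)(1580)(1130)(6.424×10^-4) = 1.441×10^-3 H.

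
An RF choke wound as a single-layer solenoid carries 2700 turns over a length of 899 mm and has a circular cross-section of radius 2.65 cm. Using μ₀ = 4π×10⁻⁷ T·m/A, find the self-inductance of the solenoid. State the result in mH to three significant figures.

A = πr² = π(2.650×10^-2 m)² = 2.206×10^-3 m².
For a long solenoid, L = μ₀N²A/ℓ.
L = (4π×10⁻⁷)(2700)²(2.206×10^-3)/(0.899 m) = 2.248×10^-2 H.

L ≈ 22.5 mH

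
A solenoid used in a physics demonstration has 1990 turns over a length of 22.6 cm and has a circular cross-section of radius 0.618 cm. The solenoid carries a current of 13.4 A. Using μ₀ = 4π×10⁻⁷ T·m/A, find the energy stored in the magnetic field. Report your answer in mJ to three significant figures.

A = πr² = π(6.180×10^-3 m)² = 1.200×10^-4 m².
L = μ₀N²A/ℓ = (4π×10⁻⁷)(1990)²(1.200×10^-4)/(0.226) = 2.642×10^-3 H.
U = ½LI² = ½(2.642×10^-3)(13.4)² = 0.2372 J.

U ≈ 237 mJ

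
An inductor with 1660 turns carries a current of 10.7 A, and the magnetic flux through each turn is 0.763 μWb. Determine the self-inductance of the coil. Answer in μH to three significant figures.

L ≈ 118 μH

Self-inductance is defined by L = NΦ_B/I (flux linkage over current).
L = (1660)(7.630×10^-7 Wb)/(10.7 A) = 1.184×10^-4 H.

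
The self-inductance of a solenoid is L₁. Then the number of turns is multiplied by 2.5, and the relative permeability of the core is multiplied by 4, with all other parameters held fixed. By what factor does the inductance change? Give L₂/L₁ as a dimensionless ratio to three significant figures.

For a solenoid, L ∝ μᵣN²A/ℓ.
L₂/L₁ = (2.5)^2 × (4) = 25.0.

L₂/L₁ = 25.0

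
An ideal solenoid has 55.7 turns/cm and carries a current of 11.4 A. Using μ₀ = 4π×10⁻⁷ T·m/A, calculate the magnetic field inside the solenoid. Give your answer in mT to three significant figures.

B ≈ 79.8 mT

Inside a long solenoid, B = μ₀nI.
B = (4π×10⁻⁷)(5.570×10^3 m⁻¹)(11.4 A) = 7.979×10^-2 T.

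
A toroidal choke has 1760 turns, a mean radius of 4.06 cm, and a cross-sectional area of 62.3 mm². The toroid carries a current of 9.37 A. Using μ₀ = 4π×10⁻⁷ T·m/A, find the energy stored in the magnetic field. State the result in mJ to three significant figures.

L = μ₀N²A/(2πR) = (4π×10⁻⁷)(1760)²(6.230×10^-5)/(2π×4.060×10^-2) = 9.506×10^-4 H.
U = ½LI² = ½(9.506×10^-4)(9.37)² = 4.173×10^-2 J.

U ≈ 41.7 mJ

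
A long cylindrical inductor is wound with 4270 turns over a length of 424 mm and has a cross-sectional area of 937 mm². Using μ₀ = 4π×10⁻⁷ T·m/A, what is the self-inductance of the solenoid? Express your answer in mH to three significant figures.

L ≈ 50.6 mH

A = 937 mm² = 9.370×10^-4 m².
For a long solenoid, L = μ₀N²A/ℓ.
L = (4π×10⁻⁷)(4270)²(9.370×10^-4)/(0.424 m) = 5.063×10^-2 H.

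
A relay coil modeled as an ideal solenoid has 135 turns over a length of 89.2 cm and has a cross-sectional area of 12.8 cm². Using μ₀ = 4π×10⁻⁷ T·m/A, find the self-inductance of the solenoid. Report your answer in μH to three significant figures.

A = 12.8 cm² = 1.280×10^-3 m².
For a long solenoid, L = μ₀N²A/ℓ.
L = (4π×10⁻⁷)(135)²(1.280×10^-3)/(0.892 m) = 3.286×10^-5 H.

L ≈ 32.9 μH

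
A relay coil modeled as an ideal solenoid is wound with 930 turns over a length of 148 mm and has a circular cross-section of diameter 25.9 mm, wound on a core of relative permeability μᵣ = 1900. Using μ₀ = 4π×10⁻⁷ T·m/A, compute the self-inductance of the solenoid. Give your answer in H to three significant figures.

L ≈ 7.35 H

A = π(d/2)² = π(1.295×10^-2 m)² = 5.269×10^-4 m².
For a long solenoid, L = μ₀μᵣN²A/ℓ.
L = (4π×10⁻⁷)(1900)(930)²(5.269×10^-4)/(0.148 m) = 7.351 H.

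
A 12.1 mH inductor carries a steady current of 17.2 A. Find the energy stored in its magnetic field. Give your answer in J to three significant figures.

U ≈ 1.79 J

Stored magnetic energy: U = ½LI².
U = ½(1.210×10^-2 H)(17.2 A)² = 1.79 J.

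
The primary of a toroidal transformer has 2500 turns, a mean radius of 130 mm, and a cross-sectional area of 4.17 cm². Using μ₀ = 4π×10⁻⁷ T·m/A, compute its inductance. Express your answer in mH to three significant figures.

L ≈ 4.01 mH

For a thin toroid, L = μ₀N²A/(2πR).
L = (4π×10⁻⁷)(2500)²(4.170×10^-4) / (2π×0.13 m) = 4.010×10^-3 H.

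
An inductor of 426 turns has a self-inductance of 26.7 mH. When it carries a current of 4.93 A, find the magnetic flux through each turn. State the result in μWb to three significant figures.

Φ_B ≈ 309 μWb

From L = NΦ_B/I, the flux per turn is Φ_B = LI/N.
Φ_B = (2.670×10^-2 H)(4.93 A)/426 = 3.090×10^-4 Wb.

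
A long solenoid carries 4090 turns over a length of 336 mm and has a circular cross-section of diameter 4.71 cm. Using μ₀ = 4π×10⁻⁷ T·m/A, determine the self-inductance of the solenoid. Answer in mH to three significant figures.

A = π(d/2)² = π(2.355×10^-2 m)² = 1.742×10^-3 m².
For a long solenoid, L = μ₀N²A/ℓ.
L = (4π×10⁻⁷)(4090)²(1.742×10^-3)/(0.336 m) = 0.109 H.

L ≈ 109 mH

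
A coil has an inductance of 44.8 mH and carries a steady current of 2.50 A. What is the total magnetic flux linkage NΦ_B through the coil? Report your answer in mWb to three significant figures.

From L = NΦ_B/I, the flux linkage is NΦ_B = LI.
NΦ_B = (4.480×10^-2 H)(2.50 A) = 0.112 Wb.

NΦ_B ≈ 112 mWb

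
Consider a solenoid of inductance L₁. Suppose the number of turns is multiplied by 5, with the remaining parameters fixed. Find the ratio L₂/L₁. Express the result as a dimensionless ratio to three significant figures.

For a solenoid, L ∝ μᵣN²A/ℓ.
L₂/L₁ = (5)^2 = 25.0.

L₂/L₁ = 25.0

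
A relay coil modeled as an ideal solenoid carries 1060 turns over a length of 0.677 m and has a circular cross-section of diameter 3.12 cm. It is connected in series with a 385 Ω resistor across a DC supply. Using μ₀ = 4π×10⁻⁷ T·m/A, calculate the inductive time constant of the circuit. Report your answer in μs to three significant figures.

τ ≈ 4.14 μs

A = π(d/2)² = π(1.560×10^-2 m)² = 7.645×10^-4 m².
L = μ₀N²A/ℓ = (4π×10⁻⁷)(1060)²(7.645×10^-4)/(0.677) = 1.5945×10^-3 H.
τ = L/R = (1.5945×10^-3)/(385) = 4.142×10^-6 s.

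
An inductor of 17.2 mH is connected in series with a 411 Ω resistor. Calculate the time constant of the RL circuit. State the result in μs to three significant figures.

τ ≈ 41.8 μs

τ = L/R = (1.720×10^-2 H)/(411 Ω) = 4.1849×10^-5 s.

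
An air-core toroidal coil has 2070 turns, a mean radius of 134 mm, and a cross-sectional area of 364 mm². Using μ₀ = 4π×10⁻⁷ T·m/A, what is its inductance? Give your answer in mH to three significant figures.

L ≈ 2.33 mH

For a thin toroid, L = μ₀N²A/(2πR).
L = (4π×10⁻⁷)(2070)²(3.640×10^-4) / (2π×0.134 m) = 2.328×10^-3 H.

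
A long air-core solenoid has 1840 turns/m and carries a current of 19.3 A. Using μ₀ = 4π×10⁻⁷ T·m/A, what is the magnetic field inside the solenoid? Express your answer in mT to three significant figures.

B ≈ 44.6 mT

Inside a long solenoid, B = μ₀nI.
B = (4π×10⁻⁷)(1.840×10^3 m⁻¹)(19.3 A) = 4.463×10^-2 T.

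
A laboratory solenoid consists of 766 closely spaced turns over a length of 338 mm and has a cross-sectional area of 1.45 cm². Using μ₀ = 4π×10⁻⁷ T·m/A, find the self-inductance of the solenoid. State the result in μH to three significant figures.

A = 1.45 cm² = 1.450×10^-4 m².
For a long solenoid, L = μ₀N²A/ℓ.
L = (4π×10⁻⁷)(766)²(1.450×10^-4)/(0.338 m) = 3.163×10^-4 H.

L ≈ 316 μH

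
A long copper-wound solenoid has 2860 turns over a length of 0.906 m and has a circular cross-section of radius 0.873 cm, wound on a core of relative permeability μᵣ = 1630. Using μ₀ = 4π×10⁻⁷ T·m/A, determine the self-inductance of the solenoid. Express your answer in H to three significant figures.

L ≈ 4.43 H

A = πr² = π(8.730×10^-3 m)² = 2.394×10^-4 m².
For a long solenoid, L = μ₀μᵣN²A/ℓ.
L = (4π×10⁻⁷)(1630)(2860)²(2.394×10^-4)/(0.906 m) = 4.428 H.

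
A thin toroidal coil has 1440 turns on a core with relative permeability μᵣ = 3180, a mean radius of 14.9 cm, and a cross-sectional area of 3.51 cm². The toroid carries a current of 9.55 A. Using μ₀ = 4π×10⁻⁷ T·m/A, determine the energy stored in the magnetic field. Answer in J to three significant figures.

L = μ₀μᵣN²A/(2πR) = (4π×10⁻⁷)(3180)(1440)²(3.510×10^-4)/(2π×0.149) = 3.107 H.
U = ½LI² = ½(3.107)(9.55)² = 141.7 J.

U ≈ 142 J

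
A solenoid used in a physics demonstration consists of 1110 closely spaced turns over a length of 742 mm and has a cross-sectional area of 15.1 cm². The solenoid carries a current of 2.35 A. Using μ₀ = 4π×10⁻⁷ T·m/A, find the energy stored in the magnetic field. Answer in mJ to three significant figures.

A = 15.1 cm² = 1.510×10^-3 m².
L = μ₀N²A/ℓ = (4π×10⁻⁷)(1110)²(1.510×10^-3)/(0.742) = 3.151×10^-3 H.
U = ½LI² = ½(3.151×10^-3)(2.35)² = 8.700×10^-3 J.

U ≈ 8.70 mJ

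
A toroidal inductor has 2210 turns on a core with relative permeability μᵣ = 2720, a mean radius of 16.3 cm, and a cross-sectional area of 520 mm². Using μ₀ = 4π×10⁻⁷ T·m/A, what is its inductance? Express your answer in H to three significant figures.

L ≈ 8.48 H

For a thin toroid, L = μ₀μᵣN²A/(2πR).
L = (4π×10⁻⁷)(2720)(2210)²(5.200×10^-4) / (2π×0.163 m) = 8.476 H.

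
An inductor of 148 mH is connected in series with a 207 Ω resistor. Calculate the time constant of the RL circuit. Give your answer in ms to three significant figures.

τ = L/R = (0.148 H)/(207 Ω) = 7.150×10^-4 s.

τ ≈ 0.715 ms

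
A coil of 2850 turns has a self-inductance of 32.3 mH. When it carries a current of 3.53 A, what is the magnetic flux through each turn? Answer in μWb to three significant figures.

Φ_B ≈ 40.0 μWb

From L = NΦ_B/I, the flux per turn is Φ_B = LI/N.
Φ_B = (3.230×10^-2 H)(3.53 A)/2850 = 4.001×10^-5 Wb.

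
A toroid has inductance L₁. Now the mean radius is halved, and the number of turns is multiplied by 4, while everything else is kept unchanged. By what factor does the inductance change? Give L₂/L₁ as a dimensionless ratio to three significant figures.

For a toroid, L ∝ μᵣN²A/R.
L₂/L₁ = (0.5)^-1 × (4)^2 = 32.0.

L₂/L₁ = 32.0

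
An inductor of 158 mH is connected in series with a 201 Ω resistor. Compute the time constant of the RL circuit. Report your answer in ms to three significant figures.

τ = L/R = (0.158 H)/(201 Ω) = 7.861×10^-4 s.

τ ≈ 0.786 ms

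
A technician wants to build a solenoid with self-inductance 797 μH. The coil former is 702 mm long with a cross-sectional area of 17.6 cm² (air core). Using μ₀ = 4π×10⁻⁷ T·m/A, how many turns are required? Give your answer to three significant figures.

N ≈ 503 turns

A = 17.6 cm² = 1.760×10^-3 m².
From L = μ₀N²A/ℓ, N = √(Lℓ / (μ₀A)).
N = √[(7.970×10^-4)(0.702) / ((4π×10⁻⁷)×1.760×10^-3)] = √(2.530×10^5) ≈ 503.0.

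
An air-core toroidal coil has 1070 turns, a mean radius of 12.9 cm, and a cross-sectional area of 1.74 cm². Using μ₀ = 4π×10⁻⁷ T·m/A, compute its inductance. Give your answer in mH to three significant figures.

L ≈ 0.309 mH

For a thin toroid, L = μ₀N²A/(2πR).
L = (4π×10⁻⁷)(1070)²(1.740×10^-4) / (2π×0.129 m) = 3.089×10^-4 H.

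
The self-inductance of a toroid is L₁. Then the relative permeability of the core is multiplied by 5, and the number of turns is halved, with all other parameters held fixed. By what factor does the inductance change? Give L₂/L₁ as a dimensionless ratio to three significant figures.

L₂/L₁ = 1.25

For a toroid, L ∝ μᵣN²A/R.
L₂/L₁ = (5) × (0.5)^2 = 1.25.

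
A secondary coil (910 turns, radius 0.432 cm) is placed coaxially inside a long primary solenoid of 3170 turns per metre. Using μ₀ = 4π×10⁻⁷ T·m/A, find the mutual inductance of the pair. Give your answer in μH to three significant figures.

The outer solenoid produces a uniform field B₁ = μ₀n₁I₁ across the inner coil,
so the flux linkage is N₂Φ = N₂B₁A₂ = μ₀n₁N₂A₂·I₁, giving M = μ₀n₁N₂A₂.
A₂ = πr² = π(4.320×10^-3 m)² = 5.863×10^-5 m².
M = (4π×10⁻⁷)(3170)(910)(5.863×10^-5) = 2.125×10^-4 H.

M ≈ 213 μH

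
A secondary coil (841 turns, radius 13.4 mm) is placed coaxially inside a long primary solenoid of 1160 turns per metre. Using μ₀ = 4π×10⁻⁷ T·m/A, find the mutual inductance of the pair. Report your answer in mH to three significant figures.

The outer solenoid produces a uniform field B₁ = μ₀n₁I₁ across the inner coil,
so the flux linkage is N₂Φ = N₂B₁A₂ = μ₀n₁N₂A₂·I₁, giving M = μ₀n₁N₂A₂.
A₂ = πr² = π(1.340×10^-2 m)² = 5.641×10^-4 m².
M = (4π×10⁻⁷)(1160)(841)(5.641×10^-4) = 6.915×10^-4 H.

M ≈ 0.692 mH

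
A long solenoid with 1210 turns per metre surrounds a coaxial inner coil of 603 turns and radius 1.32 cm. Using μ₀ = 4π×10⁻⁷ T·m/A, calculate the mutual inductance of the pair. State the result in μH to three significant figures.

The outer solenoid produces a uniform field B₁ = μ₀n₁I₁ across the inner coil,
so the flux linkage is N₂Φ = N₂B₁A₂ = μ₀n₁N₂A₂·I₁, giving M = μ₀n₁N₂A₂.
A₂ = πr² = π(1.320×10^-2 m)² = 5.474×10^-4 m².
M = (4π×10⁻⁷)(1210)(603)(5.474×10^-4) = 5.019×10^-4 H.

M ≈ 502 μH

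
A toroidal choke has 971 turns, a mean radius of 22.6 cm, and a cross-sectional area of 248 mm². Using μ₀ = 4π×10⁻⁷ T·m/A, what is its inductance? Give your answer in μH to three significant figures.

L ≈ 207 μH

For a thin toroid, L = μ₀N²A/(2πR).
L = (4π×10⁻⁷)(971)²(2.480×10^-4) / (2π×0.226 m) = 2.069×10^-4 H.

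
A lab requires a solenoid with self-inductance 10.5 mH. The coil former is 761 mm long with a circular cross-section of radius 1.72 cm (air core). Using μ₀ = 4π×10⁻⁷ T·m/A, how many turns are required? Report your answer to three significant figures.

N ≈ 2620 turns

A = πr² = π(1.720×10^-2 m)² = 9.294×10^-4 m².
From L = μ₀N²A/ℓ, N = √(Lℓ / (μ₀A)).
N = √[(1.050×10^-2)(0.761) / ((4π×10⁻⁷)×9.294×10^-4)] = √(6.842×10^6) ≈ 2615.6.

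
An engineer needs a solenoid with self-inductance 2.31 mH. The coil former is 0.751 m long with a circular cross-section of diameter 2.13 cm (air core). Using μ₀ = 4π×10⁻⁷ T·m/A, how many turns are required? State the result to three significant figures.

A = π(d/2)² = π(1.065×10^-2 m)² = 3.563×10^-4 m².
From L = μ₀N²A/ℓ, N = √(Lℓ / (μ₀A)).
N = √[(2.310×10^-3)(0.751) / ((4π×10⁻⁷)×3.563×10^-4)] = √(3.874×10^6) ≈ 1968.3.

N ≈ 1970 turns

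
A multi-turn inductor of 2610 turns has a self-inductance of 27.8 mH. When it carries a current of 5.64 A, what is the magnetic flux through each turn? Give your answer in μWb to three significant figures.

From L = NΦ_B/I, the flux per turn is Φ_B = LI/N.
Φ_B = (2.780×10^-2 H)(5.64 A)/2610 = 6.007×10^-5 Wb.

Φ_B ≈ 60.1 μWb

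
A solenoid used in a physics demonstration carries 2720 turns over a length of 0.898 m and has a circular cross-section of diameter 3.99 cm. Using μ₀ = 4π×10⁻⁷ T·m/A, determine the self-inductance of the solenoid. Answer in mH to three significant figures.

L ≈ 12.9 mH

A = π(d/2)² = π(1.995×10^-2 m)² = 1.250×10^-3 m².
For a long solenoid, L = μ₀N²A/ℓ.
L = (4π×10⁻⁷)(2720)²(1.250×10^-3)/(0.898 m) = 1.2945×10^-2 H.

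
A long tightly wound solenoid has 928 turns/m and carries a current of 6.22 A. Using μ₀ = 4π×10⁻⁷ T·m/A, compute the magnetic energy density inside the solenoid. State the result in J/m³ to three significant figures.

u ≈ 20.9 J/m³

B = μ₀nI = (4π×10⁻⁷)(928)(6.22) = 7.254×10^-3 T.
u = B²/(2μ₀) = (7.254×10^-3)²/(2×4π×10⁻⁷) = 20.93 J/m³.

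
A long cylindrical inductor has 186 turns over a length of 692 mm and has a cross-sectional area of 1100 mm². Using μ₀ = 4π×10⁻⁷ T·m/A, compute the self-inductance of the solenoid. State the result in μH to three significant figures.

L ≈ 69.1 μH

A = 1100 mm² = 1.100×10^-3 m².
For a long solenoid, L = μ₀N²A/ℓ.
L = (4π×10⁻⁷)(186)²(1.100×10^-3)/(0.692 m) = 6.911×10^-5 H.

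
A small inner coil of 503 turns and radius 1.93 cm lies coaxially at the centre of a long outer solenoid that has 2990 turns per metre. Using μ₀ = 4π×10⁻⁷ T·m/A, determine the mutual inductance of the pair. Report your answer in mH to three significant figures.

M ≈ 2.21 mH

The outer solenoid produces a uniform field B₁ = μ₀n₁I₁ across the inner coil,
so the flux linkage is N₂Φ = N₂B₁A₂ = μ₀n₁N₂A₂·I₁, giving M = μ₀n₁N₂A₂.
A₂ = πr² = π(1.930×10^-2 m)² = 1.170×10^-3 m².
M = (4π×10⁻⁷)(2990)(503)(1.170×10^-3) = 2.212×10^-3 H.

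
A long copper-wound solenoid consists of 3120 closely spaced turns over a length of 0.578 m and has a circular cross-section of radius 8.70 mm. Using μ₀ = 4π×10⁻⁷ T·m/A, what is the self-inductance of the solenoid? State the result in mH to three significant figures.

A = πr² = π(8.700×10^-3 m)² = 2.378×10^-4 m².
For a long solenoid, L = μ₀N²A/ℓ.
L = (4π×10⁻⁷)(3120)²(2.378×10^-4)/(0.578 m) = 5.032×10^-3 H.

L ≈ 5.03 mH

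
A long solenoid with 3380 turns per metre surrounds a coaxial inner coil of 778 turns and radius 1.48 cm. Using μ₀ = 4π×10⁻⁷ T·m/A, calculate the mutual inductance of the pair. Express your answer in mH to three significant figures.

M ≈ 2.27 mH

The outer solenoid produces a uniform field B₁ = μ₀n₁I₁ across the inner coil,
so the flux linkage is N₂Φ = N₂B₁A₂ = μ₀n₁N₂A₂·I₁, giving M = μ₀n₁N₂A₂.
A₂ = πr² = π(1.480×10^-2 m)² = 6.881×10^-4 m².
M = (4π×10⁻⁷)(3380)(778)(6.881×10^-4) = 2.274×10^-3 H.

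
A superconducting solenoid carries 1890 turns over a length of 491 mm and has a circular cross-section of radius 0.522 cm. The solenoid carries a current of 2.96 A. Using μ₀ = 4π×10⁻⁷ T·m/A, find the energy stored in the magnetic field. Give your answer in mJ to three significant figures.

U ≈ 3.43 mJ

A = πr² = π(5.220×10^-3 m)² = 8.560×10^-5 m².
L = μ₀N²A/ℓ = (4π×10⁻⁷)(1890)²(8.560×10^-5)/(0.491) = 7.826×10^-4 H.
U = ½LI² = ½(7.826×10^-4)(2.96)² = 3.428×10^-3 J.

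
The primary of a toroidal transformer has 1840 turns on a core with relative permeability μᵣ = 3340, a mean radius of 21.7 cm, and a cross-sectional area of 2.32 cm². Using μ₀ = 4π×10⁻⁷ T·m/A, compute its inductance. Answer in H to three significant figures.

For a thin toroid, L = μ₀μᵣN²A/(2πR).
L = (4π×10⁻⁷)(3340)(1840)²(2.320×10^-4) / (2π×0.217 m) = 2.418 H.

L ≈ 2.42 H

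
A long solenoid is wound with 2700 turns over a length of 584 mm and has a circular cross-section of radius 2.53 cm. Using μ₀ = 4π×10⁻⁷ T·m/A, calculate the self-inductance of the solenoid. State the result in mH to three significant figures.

L ≈ 31.5 mH

A = πr² = π(2.530×10^-2 m)² = 2.011×10^-3 m².
For a long solenoid, L = μ₀N²A/ℓ.
L = (4π×10⁻⁷)(2700)²(2.011×10^-3)/(0.584 m) = 3.154×10^-2 H.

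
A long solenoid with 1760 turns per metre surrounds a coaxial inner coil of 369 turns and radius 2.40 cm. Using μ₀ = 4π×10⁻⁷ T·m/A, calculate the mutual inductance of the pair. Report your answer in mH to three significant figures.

M ≈ 1.48 mH

The outer solenoid produces a uniform field B₁ = μ₀n₁I₁ across the inner coil,
so the flux linkage is N₂Φ = N₂B₁A₂ = μ₀n₁N₂A₂·I₁, giving M = μ₀n₁N₂A₂.
A₂ = πr² = π(2.400×10^-2 m)² = 1.810×10^-3 m².
M = (4π×10⁻⁷)(1760)(369)(1.810×10^-3) = 1.477×10^-3 H.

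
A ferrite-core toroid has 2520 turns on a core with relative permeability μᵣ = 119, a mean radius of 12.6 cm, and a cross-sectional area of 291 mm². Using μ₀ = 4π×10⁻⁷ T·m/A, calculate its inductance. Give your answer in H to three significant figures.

For a thin toroid, L = μ₀μᵣN²A/(2πR).
L = (4π×10⁻⁷)(119)(2520)²(2.910×10^-4) / (2π×0.126 m) = 0.3491 H.

L ≈ 0.349 H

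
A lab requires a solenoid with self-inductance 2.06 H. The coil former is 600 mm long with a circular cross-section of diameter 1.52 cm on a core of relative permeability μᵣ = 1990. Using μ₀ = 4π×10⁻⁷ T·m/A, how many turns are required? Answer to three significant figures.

A = π(d/2)² = π(7.600×10^-3 m)² = 1.8146×10^-4 m².
From L = μ₀μᵣN²A/ℓ, N = √(Lℓ / (μ₀μᵣA)).
N = √[(2.06)(0.6) / ((4π×10⁻⁷)(1990)×1.8146×10^-4)] = √(2.724×10^6) ≈ 1650.4.

N ≈ 1650 turns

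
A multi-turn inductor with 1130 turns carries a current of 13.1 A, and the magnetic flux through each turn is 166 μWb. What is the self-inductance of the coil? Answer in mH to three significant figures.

L ≈ 14.3 mH

Self-inductance is defined by L = NΦ_B/I (flux linkage over current).
L = (1130)(1.660×10^-4 Wb)/(13.1 A) = 1.432×10^-2 H.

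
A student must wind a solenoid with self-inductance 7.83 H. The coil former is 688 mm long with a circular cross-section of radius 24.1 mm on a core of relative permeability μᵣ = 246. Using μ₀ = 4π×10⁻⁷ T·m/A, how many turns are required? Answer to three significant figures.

N ≈ 3090 turns

A = πr² = π(2.410×10^-2 m)² = 1.8247×10^-3 m².
From L = μ₀μᵣN²A/ℓ, N = √(Lℓ / (μ₀μᵣA)).
N = √[(7.83)(0.688) / ((4π×10⁻⁷)(246)×1.8247×10^-3)] = √(9.550×10^6) ≈ 3090.4.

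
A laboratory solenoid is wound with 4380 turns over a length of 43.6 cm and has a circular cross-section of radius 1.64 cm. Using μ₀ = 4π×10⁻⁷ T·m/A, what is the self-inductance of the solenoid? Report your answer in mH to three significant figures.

A = πr² = π(1.640×10^-2 m)² = 8.450×10^-4 m².
For a long solenoid, L = μ₀N²A/ℓ.
L = (4π×10⁻⁷)(4380)²(8.450×10^-4)/(0.436 m) = 4.672×10^-2 H.

L ≈ 46.7 mH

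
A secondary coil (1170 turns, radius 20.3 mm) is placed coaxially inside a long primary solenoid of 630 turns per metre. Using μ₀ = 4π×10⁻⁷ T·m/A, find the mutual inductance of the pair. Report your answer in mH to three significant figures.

The outer solenoid produces a uniform field B₁ = μ₀n₁I₁ across the inner coil,
so the flux linkage is N₂Φ = N₂B₁A₂ = μ₀n₁N₂A₂·I₁, giving M = μ₀n₁N₂A₂.
A₂ = πr² = π(2.030×10^-2 m)² = 1.2946×10^-3 m².
M = (4π×10⁻⁷)(630)(1170)(1.2946×10^-3) = 1.199×10^-3 H.

M ≈ 1.20 mH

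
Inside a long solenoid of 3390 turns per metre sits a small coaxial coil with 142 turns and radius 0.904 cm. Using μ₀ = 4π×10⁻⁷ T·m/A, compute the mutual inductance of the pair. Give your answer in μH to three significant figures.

M ≈ 155 μH

The outer solenoid produces a uniform field B₁ = μ₀n₁I₁ across the inner coil,
so the flux linkage is N₂Φ = N₂B₁A₂ = μ₀n₁N₂A₂·I₁, giving M = μ₀n₁N₂A₂.
A₂ = πr² = π(9.040×10^-3 m)² = 2.567×10^-4 m².
M = (4π×10⁻⁷)(3390)(142)(2.567×10^-4) = 1.553×10^-4 H.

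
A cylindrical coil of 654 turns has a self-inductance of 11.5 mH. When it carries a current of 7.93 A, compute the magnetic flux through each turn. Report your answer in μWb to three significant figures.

Φ_B ≈ 139 μWb

From L = NΦ_B/I, the flux per turn is Φ_B = LI/N.
Φ_B = (1.150×10^-2 H)(7.93 A)/654 = 1.394×10^-4 Wb.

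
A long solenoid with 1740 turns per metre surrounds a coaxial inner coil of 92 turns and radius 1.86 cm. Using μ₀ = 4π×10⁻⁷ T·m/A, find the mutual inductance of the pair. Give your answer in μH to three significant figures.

M ≈ 219 μH

The outer solenoid produces a uniform field B₁ = μ₀n₁I₁ across the inner coil,
so the flux linkage is N₂Φ = N₂B₁A₂ = μ₀n₁N₂A₂·I₁, giving M = μ₀n₁N₂A₂.
A₂ = πr² = π(1.860×10^-2 m)² = 1.087×10^-3 m².
M = (4π×10⁻⁷)(1740)(92)(1.087×10^-3) = 2.186×10^-4 H.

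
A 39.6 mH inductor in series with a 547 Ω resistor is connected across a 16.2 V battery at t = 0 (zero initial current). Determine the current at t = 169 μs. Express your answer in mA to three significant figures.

τ = L/R = 3.960×10^-2/547 = 7.239×10^-5 s; final current I_∞ = ε/R = 16.2/547 = 2.962×10^-2 A.
I(t) = I_∞(1 − e^(−t/τ)) with t/τ = 2.334.
I = (2.962×10^-2)(1 − e^(−2.334)) = 2.6747×10^-2 A.

I ≈ 26.7 mA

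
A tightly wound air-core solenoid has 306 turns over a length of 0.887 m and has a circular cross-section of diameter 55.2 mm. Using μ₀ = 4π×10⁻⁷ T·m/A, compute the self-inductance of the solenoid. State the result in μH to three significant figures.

L ≈ 317 μH

A = π(d/2)² = π(2.760×10^-2 m)² = 2.393×10^-3 m².
For a long solenoid, L = μ₀N²A/ℓ.
L = (4π×10⁻⁷)(306)²(2.393×10^-3)/(0.887 m) = 3.1747×10^-4 H.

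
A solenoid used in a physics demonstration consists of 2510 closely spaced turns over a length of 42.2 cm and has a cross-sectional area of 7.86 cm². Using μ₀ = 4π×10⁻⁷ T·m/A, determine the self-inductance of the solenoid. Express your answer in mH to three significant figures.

L ≈ 14.7 mH

A = 7.86 cm² = 7.860×10^-4 m².
For a long solenoid, L = μ₀N²A/ℓ.
L = (4π×10⁻⁷)(2510)²(7.860×10^-4)/(0.422 m) = 1.4746×10^-2 H.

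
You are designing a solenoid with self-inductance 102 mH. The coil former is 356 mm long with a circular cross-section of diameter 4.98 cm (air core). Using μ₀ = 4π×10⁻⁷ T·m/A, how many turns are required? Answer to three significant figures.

N ≈ 3850 turns

A = π(d/2)² = π(2.490×10^-2 m)² = 1.948×10^-3 m².
From L = μ₀N²A/ℓ, N = √(Lℓ / (μ₀A)).
N = √[(0.102)(0.356) / ((4π×10⁻⁷)×1.948×10^-3)] = √(1.484×10^7) ≈ 3851.6.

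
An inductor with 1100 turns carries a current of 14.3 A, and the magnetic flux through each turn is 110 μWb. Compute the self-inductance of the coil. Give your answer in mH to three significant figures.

Self-inductance is defined by L = NΦ_B/I (flux linkage over current).
L = (1100)(1.100×10^-4 Wb)/(14.3 A) = 8.462×10^-3 H.

L ≈ 8.46 mH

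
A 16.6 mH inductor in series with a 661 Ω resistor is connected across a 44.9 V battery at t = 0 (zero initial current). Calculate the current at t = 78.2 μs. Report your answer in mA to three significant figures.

I ≈ 64.9 mA

τ = L/R = 1.660×10^-2/661 = 2.511×10^-5 s; final current I_∞ = ε/R = 44.9/661 = 6.793×10^-2 A.
I(t) = I_∞(1 − e^(−t/τ)) with t/τ = 3.114.
I = (6.793×10^-2)(1 − e^(−3.114)) = 6.491×10^-2 A.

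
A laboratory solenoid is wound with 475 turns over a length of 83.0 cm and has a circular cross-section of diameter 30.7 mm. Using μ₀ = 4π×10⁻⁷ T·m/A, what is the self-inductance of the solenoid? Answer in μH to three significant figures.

A = π(d/2)² = π(1.535×10^-2 m)² = 7.402×10^-4 m².
For a long solenoid, L = μ₀N²A/ℓ.
L = (4π×10⁻⁷)(475)²(7.402×10^-4)/(0.83 m) = 2.529×10^-4 H.

L ≈ 253 μH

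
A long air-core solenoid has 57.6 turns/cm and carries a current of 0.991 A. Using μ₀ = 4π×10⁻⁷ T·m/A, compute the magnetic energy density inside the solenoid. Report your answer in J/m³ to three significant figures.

B = μ₀nI = (4π×10⁻⁷)(5.760×10^3)(0.991) = 7.173×10^-3 T.
u = B²/(2μ₀) = (7.173×10^-3)²/(2×4π×10⁻⁷) = 20.47 J/m³.

u ≈ 20.5 J/m³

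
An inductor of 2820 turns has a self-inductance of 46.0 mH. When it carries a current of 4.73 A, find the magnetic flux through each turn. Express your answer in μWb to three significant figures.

From L = NΦ_B/I, the flux per turn is Φ_B = LI/N.
Φ_B = (4.600×10^-2 H)(4.73 A)/2820 = 7.716×10^-5 Wb.

Φ_B ≈ 77.2 μWb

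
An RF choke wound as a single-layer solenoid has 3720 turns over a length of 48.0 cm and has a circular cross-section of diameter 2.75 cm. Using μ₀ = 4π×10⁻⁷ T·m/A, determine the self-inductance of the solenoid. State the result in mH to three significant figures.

A = π(d/2)² = π(1.375×10^-2 m)² = 5.940×10^-4 m².
For a long solenoid, L = μ₀N²A/ℓ.
L = (4π×10⁻⁷)(3720)²(5.940×10^-4)/(0.48 m) = 2.152×10^-2 H.

L ≈ 21.5 mH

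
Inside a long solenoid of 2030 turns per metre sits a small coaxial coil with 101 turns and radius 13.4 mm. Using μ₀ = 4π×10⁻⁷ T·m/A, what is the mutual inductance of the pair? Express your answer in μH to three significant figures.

The outer solenoid produces a uniform field B₁ = μ₀n₁I₁ across the inner coil,
so the flux linkage is N₂Φ = N₂B₁A₂ = μ₀n₁N₂A₂·I₁, giving M = μ₀n₁N₂A₂.
A₂ = πr² = π(1.340×10^-2 m)² = 5.641×10^-4 m².
M = (4π×10⁻⁷)(2030)(101)(5.641×10^-4) = 1.453×10^-4 H.

M ≈ 145 μH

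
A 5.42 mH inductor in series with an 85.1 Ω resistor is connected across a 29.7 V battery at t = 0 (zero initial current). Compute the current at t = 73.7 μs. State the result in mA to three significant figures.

I ≈ 239 mA

τ = L/R = 5.420×10^-3/85.1 = 6.369×10^-5 s; final current I_∞ = ε/R = 29.7/85.1 = 0.349 A.
I(t) = I_∞(1 − e^(−t/τ)) with t/τ = 1.157.
I = (0.349)(1 − e^(−1.157)) = 0.2393 A.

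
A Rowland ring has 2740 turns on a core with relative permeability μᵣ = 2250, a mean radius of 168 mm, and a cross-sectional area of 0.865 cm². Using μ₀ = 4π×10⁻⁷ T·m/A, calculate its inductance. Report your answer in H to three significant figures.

L ≈ 1.74 H

For a thin toroid, L = μ₀μᵣN²A/(2πR).
L = (4π×10⁻⁷)(2250)(2740)²(8.650×10^-5) / (2π×0.168 m) = 1.739 H.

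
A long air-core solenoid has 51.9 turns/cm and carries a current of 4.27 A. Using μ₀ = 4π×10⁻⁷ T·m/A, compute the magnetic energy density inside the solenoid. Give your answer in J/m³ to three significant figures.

B = μ₀nI = (4π×10⁻⁷)(5.190×10^3)(4.27) = 2.7849×10^-2 T.
u = B²/(2μ₀) = (2.7849×10^-2)²/(2×4π×10⁻⁷) = 308.6 J/m³.

u ≈ 309 J/m³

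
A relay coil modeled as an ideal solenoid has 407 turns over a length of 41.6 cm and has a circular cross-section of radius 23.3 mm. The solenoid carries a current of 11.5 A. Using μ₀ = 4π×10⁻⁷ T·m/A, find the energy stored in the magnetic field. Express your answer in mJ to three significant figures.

A = πr² = π(2.330×10^-2 m)² = 1.706×10^-3 m².
L = μ₀N²A/ℓ = (4π×10⁻⁷)(407)²(1.706×10^-3)/(0.416) = 8.534×10^-4 H.
U = ½LI² = ½(8.534×10^-4)(11.5)² = 5.643×10^-2 J.

U ≈ 56.4 mJ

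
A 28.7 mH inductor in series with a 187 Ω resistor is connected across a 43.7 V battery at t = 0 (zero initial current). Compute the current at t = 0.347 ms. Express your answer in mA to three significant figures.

I ≈ 209 mA

τ = L/R = 2.870×10^-2/187 = 1.5348×10^-4 s; final current I_∞ = ε/R = 43.7/187 = 0.2337 A.
I(t) = I_∞(1 − e^(−t/τ)) with t/τ = 2.261.
I = (0.2337)(1 − e^(−2.261)) = 0.2093 A.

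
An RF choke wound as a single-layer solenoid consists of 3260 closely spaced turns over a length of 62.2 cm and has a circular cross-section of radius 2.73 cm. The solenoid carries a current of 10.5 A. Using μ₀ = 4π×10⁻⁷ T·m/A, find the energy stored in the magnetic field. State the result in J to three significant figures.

U ≈ 2.77 J

A = πr² = π(2.730×10^-2 m)² = 2.341×10^-3 m².
L = μ₀N²A/ℓ = (4π×10⁻⁷)(3260)²(2.341×10^-3)/(0.622) = 5.027×10^-2 H.
U = ½LI² = ½(5.027×10^-2)(10.5)² = 2.771 J.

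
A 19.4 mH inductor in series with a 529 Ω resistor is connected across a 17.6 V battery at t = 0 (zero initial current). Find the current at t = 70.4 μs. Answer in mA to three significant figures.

τ = L/R = 1.940×10^-2/529 = 3.667×10^-5 s; final current I_∞ = ε/R = 17.6/529 = 3.327×10^-2 A.
I(t) = I_∞(1 − e^(−t/τ)) with t/τ = 1.920.
I = (3.327×10^-2)(1 − e^(−1.920)) = 2.839×10^-2 A.

I ≈ 28.4 mA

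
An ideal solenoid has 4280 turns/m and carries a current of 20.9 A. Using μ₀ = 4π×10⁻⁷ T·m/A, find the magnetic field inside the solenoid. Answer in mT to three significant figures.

B ≈ 112 mT

Inside a long solenoid, B = μ₀nI.
B = (4π×10⁻⁷)(4.280×10^3 m⁻¹)(20.9 A) = 0.1124 T.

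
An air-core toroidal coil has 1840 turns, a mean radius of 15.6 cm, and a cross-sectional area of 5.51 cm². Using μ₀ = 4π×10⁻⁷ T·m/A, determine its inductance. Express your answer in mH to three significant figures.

L ≈ 2.39 mH

For a thin toroid, L = μ₀N²A/(2πR).
L = (4π×10⁻⁷)(1840)²(5.510×10^-4) / (2π×0.156 m) = 2.392×10^-3 H.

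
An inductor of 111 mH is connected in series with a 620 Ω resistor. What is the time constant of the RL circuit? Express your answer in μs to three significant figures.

τ = L/R = (0.111 H)/(620 Ω) = 1.790×10^-4 s.

τ ≈ 179 μs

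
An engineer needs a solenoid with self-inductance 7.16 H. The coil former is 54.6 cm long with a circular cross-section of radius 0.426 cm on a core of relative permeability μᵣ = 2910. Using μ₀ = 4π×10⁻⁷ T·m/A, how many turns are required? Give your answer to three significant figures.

N ≈ 4330 turns

A = πr² = π(4.260×10^-3 m)² = 5.701×10^-5 m².
From L = μ₀μᵣN²A/ℓ, N = √(Lℓ / (μ₀μᵣA)).
N = √[(7.16)(0.546) / ((4π×10⁻⁷)(2910)×5.701×10^-5)] = √(1.875×10^7) ≈ 4330.3.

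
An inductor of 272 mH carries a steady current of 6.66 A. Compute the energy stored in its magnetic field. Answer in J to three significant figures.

U ≈ 6.03 J

Stored magnetic energy: U = ½LI².
U = ½(0.272 H)(6.66 A)² = 6.032 J.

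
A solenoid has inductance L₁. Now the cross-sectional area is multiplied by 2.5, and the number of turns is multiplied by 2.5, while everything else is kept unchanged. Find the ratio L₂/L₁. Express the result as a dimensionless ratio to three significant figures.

L₂/L₁ = 15.6

For a solenoid, L ∝ μᵣN²A/ℓ.
L₂/L₁ = (2.5) × (2.5)^2 = 15.6.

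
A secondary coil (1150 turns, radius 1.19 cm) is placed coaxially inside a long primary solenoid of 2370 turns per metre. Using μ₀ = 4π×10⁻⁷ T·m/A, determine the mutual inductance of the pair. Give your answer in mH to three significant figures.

The outer solenoid produces a uniform field B₁ = μ₀n₁I₁ across the inner coil,
so the flux linkage is N₂Φ = N₂B₁A₂ = μ₀n₁N₂A₂·I₁, giving M = μ₀n₁N₂A₂.
A₂ = πr² = π(1.190×10^-2 m)² = 4.449×10^-4 m².
M = (4π×10⁻⁷)(2370)(1150)(4.449×10^-4) = 1.524×10^-3 H.

M ≈ 1.52 mH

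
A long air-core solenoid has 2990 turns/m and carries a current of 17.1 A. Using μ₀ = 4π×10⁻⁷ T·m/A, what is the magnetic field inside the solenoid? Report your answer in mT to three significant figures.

B ≈ 64.3 mT

Inside a long solenoid, B = μ₀nI.
B = (4π×10⁻⁷)(2.990×10^3 m⁻¹)(17.1 A) = 6.425×10^-2 T.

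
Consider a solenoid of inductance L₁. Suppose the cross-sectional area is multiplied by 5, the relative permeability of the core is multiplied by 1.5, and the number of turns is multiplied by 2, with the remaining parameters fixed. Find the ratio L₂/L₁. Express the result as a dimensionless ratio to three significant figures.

L₂/L₁ = 30.0

For a solenoid, L ∝ μᵣN²A/ℓ.
L₂/L₁ = (5) × (1.5) × (2)^2 = 30.0.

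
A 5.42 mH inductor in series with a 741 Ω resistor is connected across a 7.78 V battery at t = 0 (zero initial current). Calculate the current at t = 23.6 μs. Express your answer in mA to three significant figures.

I ≈ 10.1 mA

τ = L/R = 5.420×10^-3/741 = 7.314×10^-6 s; final current I_∞ = ε/R = 7.78/741 = 1.050×10^-2 A.
I(t) = I_∞(1 − e^(−t/τ)) with t/τ = 3.226.
I = (1.050×10^-2)(1 − e^(−3.226)) = 1.008×10^-2 A.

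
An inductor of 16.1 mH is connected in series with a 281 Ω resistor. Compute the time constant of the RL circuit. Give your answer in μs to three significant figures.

τ = L/R = (1.610×10^-2 H)/(281 Ω) = 5.730×10^-5 s.

τ ≈ 57.3 μs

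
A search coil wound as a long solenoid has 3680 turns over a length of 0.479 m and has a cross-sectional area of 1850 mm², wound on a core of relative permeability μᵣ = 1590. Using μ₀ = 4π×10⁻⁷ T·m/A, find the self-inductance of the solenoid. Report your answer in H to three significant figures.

A = 1850 mm² = 1.850×10^-3 m².
For a long solenoid, L = μ₀μᵣN²A/ℓ.
L = (4π×10⁻⁷)(1590)(3680)²(1.850×10^-3)/(0.479 m) = 104.5 H.

L ≈ 105 H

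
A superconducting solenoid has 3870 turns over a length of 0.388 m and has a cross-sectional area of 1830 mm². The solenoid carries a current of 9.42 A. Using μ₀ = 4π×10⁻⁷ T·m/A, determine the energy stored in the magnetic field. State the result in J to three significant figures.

U ≈ 3.94 J

A = 1830 mm² = 1.830×10^-3 m².
L = μ₀N²A/ℓ = (4π×10⁻⁷)(3870)²(1.830×10^-3)/(0.388) = 8.877×10^-2 H.
U = ½LI² = ½(8.877×10^-2)(9.42)² = 3.938 J.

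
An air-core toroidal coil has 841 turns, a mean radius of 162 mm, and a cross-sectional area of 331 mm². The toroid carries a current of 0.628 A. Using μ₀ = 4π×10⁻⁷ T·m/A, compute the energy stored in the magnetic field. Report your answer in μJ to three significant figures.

L = μ₀N²A/(2πR) = (4π×10⁻⁷)(841)²(3.310×10^-4)/(2π×0.162) = 2.890×10^-4 H.
U = ½LI² = ½(2.890×10^-4)(0.628)² = 5.699×10^-5 J.

U ≈ 57.0 μJ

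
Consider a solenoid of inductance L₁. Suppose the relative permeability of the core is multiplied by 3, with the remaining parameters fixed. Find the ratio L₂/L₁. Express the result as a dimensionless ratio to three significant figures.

For a solenoid, L ∝ μᵣN²A/ℓ.
L₂/L₁ = (3) = 3.00.

L₂/L₁ = 3.00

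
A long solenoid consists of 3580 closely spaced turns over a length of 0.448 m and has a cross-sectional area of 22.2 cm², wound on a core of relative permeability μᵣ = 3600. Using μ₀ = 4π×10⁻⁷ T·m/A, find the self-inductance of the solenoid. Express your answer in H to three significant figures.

L ≈ 287 H

A = 22.2 cm² = 2.220×10^-3 m².
For a long solenoid, L = μ₀μᵣN²A/ℓ.
L = (4π×10⁻⁷)(3600)(3580)²(2.220×10^-3)/(0.448 m) = 287.3 H.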